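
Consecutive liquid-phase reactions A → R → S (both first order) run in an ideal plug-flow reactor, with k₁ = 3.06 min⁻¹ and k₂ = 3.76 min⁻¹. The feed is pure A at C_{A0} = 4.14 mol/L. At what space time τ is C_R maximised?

For first-order series the maximum of C_R occurs at τ_opt = ln(k₂/k₁)/(k₂−k₁).
= ln(3.76/3.06)/(3.76−3.06) = ln(1.229)/0.7000 = 0.2060/0.7000 = 0.294 min.

0.294 min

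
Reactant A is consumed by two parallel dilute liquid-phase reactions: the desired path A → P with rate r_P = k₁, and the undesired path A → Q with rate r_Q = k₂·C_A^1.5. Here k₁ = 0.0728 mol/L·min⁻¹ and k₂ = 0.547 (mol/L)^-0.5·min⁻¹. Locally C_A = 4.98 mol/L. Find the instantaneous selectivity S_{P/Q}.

0.0120

S_{P/Q} = r_P/r_Q = (k₁)/(k₂·C_A^1.5) = (k₁/k₂)·C_A^-1.5.
= (0.0728) / (0.547×4.980^1.5) = 0.07280/6.079 = 0.0120.
The undesired path is higher order in A, so low C_A (CSTR or dilute feed) favours P.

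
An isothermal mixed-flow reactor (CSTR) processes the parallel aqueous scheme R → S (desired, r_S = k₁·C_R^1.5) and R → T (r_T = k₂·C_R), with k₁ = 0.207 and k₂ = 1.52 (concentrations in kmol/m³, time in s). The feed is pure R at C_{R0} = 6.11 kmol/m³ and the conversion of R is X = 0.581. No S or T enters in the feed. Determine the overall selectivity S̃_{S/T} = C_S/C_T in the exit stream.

0.218

Exit C_R = C_{R0}(1−X) = 6.11×0.419 = 2.560 kmol/m³.
Rates in a CSTR are evaluated at the outlet concentration: r_S = 0.207×2.560^1.5 = 0.8479, r_T = 1.52×2.560 = 3.891.
Overall selectivity = C_S/C_T = r_Sτ/(r_Tτ) = r_S/r_T = 0.218.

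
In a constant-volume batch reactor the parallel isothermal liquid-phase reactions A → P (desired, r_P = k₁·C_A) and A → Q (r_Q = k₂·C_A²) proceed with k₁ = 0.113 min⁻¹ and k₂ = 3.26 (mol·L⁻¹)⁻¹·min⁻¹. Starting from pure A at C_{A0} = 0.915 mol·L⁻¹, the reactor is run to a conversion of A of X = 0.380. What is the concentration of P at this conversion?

C_A = C_{A0}(1−X) = 0.5673 mol·L⁻¹.
Along a PFR/batch, dC_P/dC_A = −r_P/(r_P+r_Q) = −k₁/(k₁+k₂·C_A).
Integrating from C_{A0} to C_A: C_P = (0.113/3.26)·ln[(0.113+3.26·0.915)/(0.113+3.26·0.567)] = 0.03466·ln(3.096/1.962) = 0.01580 mol·L⁻¹.

0.0158 mol·L⁻¹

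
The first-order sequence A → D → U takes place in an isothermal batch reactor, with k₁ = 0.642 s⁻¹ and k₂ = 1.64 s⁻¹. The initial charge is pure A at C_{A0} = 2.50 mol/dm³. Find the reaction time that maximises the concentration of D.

0.940 s

For first-order series the maximum of C_D occurs at t_opt = ln(k₂/k₁)/(k₂−k₁).
= ln(1.64/0.642)/(1.64−0.642) = ln(2.555)/0.9980 = 0.9379/0.9980 = 0.940 s.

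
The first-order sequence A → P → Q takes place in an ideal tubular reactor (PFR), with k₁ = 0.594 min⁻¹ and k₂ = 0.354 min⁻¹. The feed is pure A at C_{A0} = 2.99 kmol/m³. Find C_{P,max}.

1.39 kmol/m³

Evaluating C_P at τ_opt = ln(k₂/k₁)/(k₂−k₁) gives C_{P,max}/C_{A0} = (k₁/k₂)^[k₂/(k₂−k₁)].
= (0.594/0.354)^(0.354/(0.354−0.594)) = (1.678)^(-1.475) = 0.4661.
C_{P,max} = 0.4661×2.99 = 1.39 kmol/m³.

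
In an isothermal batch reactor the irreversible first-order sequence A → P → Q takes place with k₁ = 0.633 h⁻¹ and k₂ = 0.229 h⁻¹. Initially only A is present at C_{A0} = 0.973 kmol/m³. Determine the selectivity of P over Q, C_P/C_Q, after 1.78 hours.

Solving the coupled first-order balances gives C_P(t) = [k₁/(k₂−k₁)]·C_{A0}·(e^(−k₁t) − e^(−k₂t)).
e^(−k₁t) = e^(−0.633×1.78) = e^(−1.127) = 0.3241; e^(−k₂t) = e^(−0.4076) = 0.6652.
C_P = 0.633×0.973/(0.229−0.633) × (0.3241−0.6652) = (-1.525)×(-0.3411) = 0.5201 kmol/m³.
C_A = C_{A0}e^(−k₁t) = 0.3153 kmol/m³, so C_Q = C_{A0}−C_A−C_P = 0.1376 kmol/m³; C_P/C_Q = 3.78.

3.78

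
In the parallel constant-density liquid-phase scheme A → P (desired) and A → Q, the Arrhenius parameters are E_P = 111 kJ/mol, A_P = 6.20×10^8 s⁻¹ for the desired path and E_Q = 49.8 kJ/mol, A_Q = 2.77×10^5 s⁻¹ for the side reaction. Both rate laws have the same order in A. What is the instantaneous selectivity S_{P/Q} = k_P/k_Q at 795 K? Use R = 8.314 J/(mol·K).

0.213

With equal orders, S_{P/Q} = k_P/k_Q = (A_P/A_Q)·exp[(E_Q−E_P)/(RT)].
(E_Q−E_P)/(RT) = (49.8−111)×10³/(8.314×795) = -61200/6610 = -9.259.
k_P/k_Q = (6.20×10^8/2.77×10^5)·exp(-9.259) = 2238 × 9.523×10^-5 = 0.213.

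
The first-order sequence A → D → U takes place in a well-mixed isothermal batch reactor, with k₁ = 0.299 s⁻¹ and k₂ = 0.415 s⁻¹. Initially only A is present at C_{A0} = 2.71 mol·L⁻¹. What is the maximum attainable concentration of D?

Evaluating C_D at t_opt = ln(k₂/k₁)/(k₂−k₁) gives C_{D,max}/C_{A0} = (k₁/k₂)^[k₂/(k₂−k₁)].
= (0.299/0.415)^(0.415/(0.415−0.299)) = (0.7205)^(3.578) = 0.3095.
C_{D,max} = 0.3095×2.71 = 0.839 mol·L⁻¹.

0.839 mol·L⁻¹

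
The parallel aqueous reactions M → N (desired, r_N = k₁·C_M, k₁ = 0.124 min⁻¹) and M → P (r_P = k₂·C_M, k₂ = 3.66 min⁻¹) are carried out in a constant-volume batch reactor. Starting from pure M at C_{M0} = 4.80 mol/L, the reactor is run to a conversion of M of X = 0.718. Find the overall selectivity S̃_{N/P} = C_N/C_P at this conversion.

C_M = C_{M0}(1−X) = 1.354 mol/L.
Both paths are first order in M, so the instantaneous fraction to N is constant: dC_N/d(−C_M) = k₁/(k₁+k₂) = 0.03277.
C_N = 0.03277·(C_{M0}−C_M) = 0.03277×3.446 = 0.113 mol/L.
C_P = (C_{M0}−C_M)−C_N = 3.333 mol/L; S̃_{N/P} = 0.1129/3.333 = 0.0339.

0.0339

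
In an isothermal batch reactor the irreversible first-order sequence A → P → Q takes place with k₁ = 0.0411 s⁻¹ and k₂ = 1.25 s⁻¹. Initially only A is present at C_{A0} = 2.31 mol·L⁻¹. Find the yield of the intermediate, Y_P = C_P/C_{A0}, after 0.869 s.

0.0213

The intermediate concentration in a first-order A→B→C sequence is C_P = k₁C_{A0}(e^(−k₁t) − e^(−k₂t))/(k₂−k₁).
e^(−k₁t) = e^(−0.0411×0.869) = e^(−0.03572) = 0.9649; e^(−k₂t) = e^(−1.086) = 0.3375.
C_P = 0.0411×2.31/(1.25−0.0411) × (0.9649−0.3375) = 0.07854×0.6274 = 0.04928 mol·L⁻¹.
Y_P = C_P/C_{A0} = 0.04928/2.31 = 0.0213.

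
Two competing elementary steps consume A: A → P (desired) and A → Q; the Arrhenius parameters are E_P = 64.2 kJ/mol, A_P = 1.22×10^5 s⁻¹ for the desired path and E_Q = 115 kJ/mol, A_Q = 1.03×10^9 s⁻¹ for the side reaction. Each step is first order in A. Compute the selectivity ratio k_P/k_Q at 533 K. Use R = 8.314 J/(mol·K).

11.3

k_P/k_Q = (A_P/A_Q)·exp[−(E_P−E_Q)/(RT)] = (A_P/A_Q)·exp[(E_Q−E_P)/(RT)].
(E_Q−E_P)/(RT) = (115−64.2)×10³/(8.314×533) = 50800/4431 = 11.46.
k_P/k_Q = (1.22×10^5/1.03×10^9)·exp(11.46) = 1.184×10^-4 × 95201 = 11.3.
Since E_P < E_Q, lowering the temperature improves selectivity toward P.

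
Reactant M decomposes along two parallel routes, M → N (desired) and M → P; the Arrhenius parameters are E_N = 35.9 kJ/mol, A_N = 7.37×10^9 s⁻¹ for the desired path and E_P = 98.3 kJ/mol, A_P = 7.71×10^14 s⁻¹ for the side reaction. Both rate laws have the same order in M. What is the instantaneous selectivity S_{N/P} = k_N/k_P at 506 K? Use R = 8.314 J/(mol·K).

26.4

Since both paths have the same order in M, the concentration cancels and S_{N/P} = k_N/k_P = (A_N/A_P)·exp[(E_P−E_N)/(RT)].
(E_P−E_N)/(RT) = (98.3−35.9)×10³/(8.314×506) = 62400/4207 = 14.83.
k_N/k_P = (7.37×10^9/7.71×10^14)·exp(14.83) = 9.559×10^-6 × 2.766×10^6 = 26.4.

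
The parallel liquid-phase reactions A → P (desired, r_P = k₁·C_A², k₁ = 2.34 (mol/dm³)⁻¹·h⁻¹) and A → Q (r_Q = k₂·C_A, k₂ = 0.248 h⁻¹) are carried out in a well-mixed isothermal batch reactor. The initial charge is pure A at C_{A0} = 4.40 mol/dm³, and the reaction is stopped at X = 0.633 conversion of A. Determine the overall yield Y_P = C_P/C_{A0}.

0.610

C_A = C_{A0}(1−X) = 1.615 mol/dm³.
Along a PFR/batch, dC_Q/dC_A = −r_Q/(r_P+r_Q) = −k₂/(k₂+k₁·C_A).
Integrating from C_{A0} to C_A: C_Q = (0.248/2.34)·ln[(0.248+2.34·4.40)/(0.248+2.34·1.61)] = 0.1060·ln(10.54/4.027) = 0.1020 mol/dm³.
Then C_P = (C_{A0}−C_A) − C_Q = 2.785 − 0.1020 = 2.683 mol/dm³.
Y_P = C_P/C_{A0} = 2.683/4.40 = 0.610.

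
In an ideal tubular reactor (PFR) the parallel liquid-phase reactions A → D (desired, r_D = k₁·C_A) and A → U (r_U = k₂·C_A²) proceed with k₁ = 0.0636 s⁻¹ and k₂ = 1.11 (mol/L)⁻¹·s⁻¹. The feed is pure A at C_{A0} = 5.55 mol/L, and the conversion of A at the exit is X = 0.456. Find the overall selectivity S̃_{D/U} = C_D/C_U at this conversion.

C_A = C_{A0}(1−X) = 3.019 mol/L.
Along a PFR/batch, dC_D/dC_A = −r_D/(r_D+r_U) = −k₁/(k₁+k₂·C_A).
Integrating from C_{A0} to C_A: C_D = (0.0636/1.11)·ln[(0.0636+1.11·5.55)/(0.0636+1.11·3.02)] = 0.05730·ln(6.224/3.415) = 0.03439 mol/L.
C_U = (C_{A0}−C_A)−C_D = 2.496 mol/L; S̃_{D/U} = 0.03439/2.496 = 0.0138.

0.0138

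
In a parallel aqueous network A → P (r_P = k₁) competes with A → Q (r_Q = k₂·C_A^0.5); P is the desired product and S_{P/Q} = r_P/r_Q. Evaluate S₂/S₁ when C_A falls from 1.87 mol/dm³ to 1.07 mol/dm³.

1.32

S_{P/Q} = (k₁/k₂)·C_A^-0.5, so S₂/S₁ = (C_{A,2}/C_{A,1})^-0.5.
= (1.07/1.87)^(-0.5) = (0.5722)^(-0.5) = 1.32.
Selectivity toward P rises as C_A falls — low-concentration operation is favoured.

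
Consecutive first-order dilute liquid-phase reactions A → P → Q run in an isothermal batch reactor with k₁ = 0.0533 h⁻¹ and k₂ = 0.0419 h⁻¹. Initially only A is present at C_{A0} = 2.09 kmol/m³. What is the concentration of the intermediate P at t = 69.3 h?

For first-order series with pure A initially, C_P(t) = k₁C_{A0}/(k₂−k₁)·(e^(−k₁t) − e^(−k₂t)).
e^(−k₁t) = e^(−0.0533×69.3) = e^(−3.694) = 0.02488; e^(−k₂t) = e^(−2.904) = 0.05482.
C_P = 0.0533×2.09/(0.0419−0.0533) × (0.02488−0.05482) = (-9.772)×(-0.02994) = 0.2926 kmol/m³.

0.293 kmol/m³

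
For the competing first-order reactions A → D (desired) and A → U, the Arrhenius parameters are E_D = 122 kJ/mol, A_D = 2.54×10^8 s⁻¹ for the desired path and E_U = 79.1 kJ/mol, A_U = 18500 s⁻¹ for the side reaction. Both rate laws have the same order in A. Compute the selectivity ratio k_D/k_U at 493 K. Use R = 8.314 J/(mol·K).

k_D/k_U = (A_D/A_U)·exp[−(E_D−E_U)/(RT)] = (A_D/A_U)·exp[(E_U−E_D)/(RT)].
(E_U−E_D)/(RT) = (79.1−122)×10³/(8.314×493) = -42900/4099 = -10.47.
k_D/k_U = (2.54×10^8/18500)·exp(-10.47) = 13730 × 2.848×10^-5 = 0.391.
Since E_D > E_U, raising the temperature improves selectivity toward D.

0.391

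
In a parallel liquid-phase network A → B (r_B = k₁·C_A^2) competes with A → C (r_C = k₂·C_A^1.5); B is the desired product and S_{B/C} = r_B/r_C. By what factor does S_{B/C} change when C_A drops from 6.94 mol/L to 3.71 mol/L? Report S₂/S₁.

S_{B/C} = (k₁/k₂)·C_A^0.5, so S₂/S₁ = (C_{A,2}/C_{A,1})^0.5.
= (3.71/6.94)^0.5 = (0.5346)^0.5 = 0.731.
Selectivity toward B falls as C_A falls — high-concentration operation is favoured.

0.731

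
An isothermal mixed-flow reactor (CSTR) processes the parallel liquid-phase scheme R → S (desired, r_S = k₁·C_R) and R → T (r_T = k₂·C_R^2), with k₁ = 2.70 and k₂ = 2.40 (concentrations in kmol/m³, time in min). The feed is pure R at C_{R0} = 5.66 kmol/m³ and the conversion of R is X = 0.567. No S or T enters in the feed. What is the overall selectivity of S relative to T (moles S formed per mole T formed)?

0.459

Exit C_R = C_{R0}(1−X) = 5.66×0.433 = 2.451 kmol/m³.
A CSTR operates uniformly at the exit composition, giving r_S = 6.617 and r_T = 14.42 (each k·C_R^n at C_R = 2.451).
Overall selectivity = C_S/C_T = r_Sτ/(r_Tτ) = r_S/r_T = 0.459.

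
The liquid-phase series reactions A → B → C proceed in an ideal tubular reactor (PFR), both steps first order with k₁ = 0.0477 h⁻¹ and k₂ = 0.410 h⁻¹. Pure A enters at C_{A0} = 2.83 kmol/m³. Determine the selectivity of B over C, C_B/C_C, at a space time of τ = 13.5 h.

The intermediate concentration in a first-order A→B→C sequence is C_B = k₁C_{A0}(e^(−k₁τ) − e^(−k₂τ))/(k₂−k₁).
e^(−k₁τ) = e^(−0.0477×13.5) = e^(−0.6440) = 0.5252; e^(−k₂τ) = e^(−5.535) = 0.003946.
C_B = 0.0477×2.83/(0.410−0.0477) × (0.5252−0.003946) = 0.3726×0.5213 = 0.1942 kmol/m³.
C_A = C_{A0}e^(−k₁τ) = 1.486 kmol/m³, so C_C = C_{A0}−C_A−C_B = 1.149 kmol/m³; C_B/C_C = 0.169.

0.169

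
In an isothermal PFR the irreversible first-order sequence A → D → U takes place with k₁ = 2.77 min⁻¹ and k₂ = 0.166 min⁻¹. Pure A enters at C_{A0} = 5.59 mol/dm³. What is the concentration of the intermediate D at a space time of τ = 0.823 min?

Solving the coupled first-order balances gives C_D(τ) = [k₁/(k₂−k₁)]·C_{A0}·(e^(−k₁τ) − e^(−k₂τ)).
e^(−k₁τ) = e^(−2.77×0.823) = e^(−2.280) = 0.1023; e^(−k₂τ) = e^(−0.1366) = 0.8723.
C_D = 2.77×5.59/(0.166−2.77) × (0.1023−0.8723) = (-5.946)×(-0.7700) = 4.579 mol/dm³.

4.58 mol/dm³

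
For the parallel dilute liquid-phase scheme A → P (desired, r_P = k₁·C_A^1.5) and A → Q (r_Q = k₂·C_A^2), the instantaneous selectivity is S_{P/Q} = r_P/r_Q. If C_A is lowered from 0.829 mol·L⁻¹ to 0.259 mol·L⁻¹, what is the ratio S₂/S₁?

S_{P/Q} = (k₁/k₂)·C_A^-0.5, so S₂/S₁ = (C_{A,2}/C_{A,1})^-0.5.
= (0.259/0.829)^(-0.5) = (0.3124)^(-0.5) = 1.79.

1.79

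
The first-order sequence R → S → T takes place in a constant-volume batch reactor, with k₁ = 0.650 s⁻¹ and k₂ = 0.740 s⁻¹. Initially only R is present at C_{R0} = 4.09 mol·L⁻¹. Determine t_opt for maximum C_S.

1.44 s

The intermediate peaks when r₁ = r₂, i.e. k₁e^(−k₁t) = k₂e^(−k₂t), giving t_opt = ln(k₂/k₁)/(k₂−k₁).
= ln(0.740/0.650)/(0.740−0.650) = ln(1.138)/0.09000 = 0.1297/0.09000 = 1.44 s.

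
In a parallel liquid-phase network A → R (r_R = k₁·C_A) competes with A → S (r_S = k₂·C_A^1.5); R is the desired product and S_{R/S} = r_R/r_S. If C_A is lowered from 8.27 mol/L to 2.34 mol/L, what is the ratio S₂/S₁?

S_{R/S} = (k₁/k₂)·C_A^-0.5, so S₂/S₁ = (C_{A,2}/C_{A,1})^-0.5.
= (2.34/8.27)^(-0.5) = (0.2830)^(-0.5) = 1.88.
Selectivity toward R rises as C_A falls — low-concentration operation is favoured.

1.88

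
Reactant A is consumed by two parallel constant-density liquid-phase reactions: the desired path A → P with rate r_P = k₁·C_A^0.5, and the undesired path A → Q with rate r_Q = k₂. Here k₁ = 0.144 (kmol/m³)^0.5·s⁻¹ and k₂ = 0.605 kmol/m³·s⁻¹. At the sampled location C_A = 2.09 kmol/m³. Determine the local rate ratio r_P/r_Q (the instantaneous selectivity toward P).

S_{P/Q} = r_P/r_Q = (k₁·C_A^0.5)/(k₂) = (k₁/k₂)·C_A^0.5.
= (0.144×2.090^0.5) / (0.605) = 0.2082/0.6050 = 0.344.

0.344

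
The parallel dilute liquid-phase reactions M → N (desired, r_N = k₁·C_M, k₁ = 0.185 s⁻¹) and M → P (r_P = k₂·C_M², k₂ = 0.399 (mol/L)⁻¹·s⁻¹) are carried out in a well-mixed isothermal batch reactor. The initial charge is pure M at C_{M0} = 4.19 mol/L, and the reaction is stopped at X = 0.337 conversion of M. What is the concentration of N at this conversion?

C_M = C_{M0}(1−X) = 2.778 mol/L.
Along a PFR/batch, dC_N/dC_M = −r_N/(r_N+r_P) = −k₁/(k₁+k₂·C_M).
Integrating from C_{M0} to C_M: C_N = (0.185/0.399)·ln[(0.185+0.399·4.19)/(0.185+0.399·2.78)] = 0.4637·ln(1.857/1.293) = 0.1676 mol/L.

0.168 mol/L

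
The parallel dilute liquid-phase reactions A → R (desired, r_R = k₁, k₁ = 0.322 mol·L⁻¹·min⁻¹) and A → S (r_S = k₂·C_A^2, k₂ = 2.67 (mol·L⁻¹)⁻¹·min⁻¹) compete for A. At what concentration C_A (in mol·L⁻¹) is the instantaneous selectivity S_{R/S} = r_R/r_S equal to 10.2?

0.109 mol·L⁻¹

S_{R/S} = (k₁/k₂)·C_A^-2 ⇒ C_A = (S·k₂/k₁)^(-0.5).
= (10.2×2.67/0.322)^(-0.5) = (84.58)^(-0.5) = 0.109 mol·L⁻¹.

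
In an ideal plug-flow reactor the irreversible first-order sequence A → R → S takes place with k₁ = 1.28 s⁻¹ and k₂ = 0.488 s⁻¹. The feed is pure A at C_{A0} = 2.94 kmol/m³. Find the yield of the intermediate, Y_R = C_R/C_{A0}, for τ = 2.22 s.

0.453

The intermediate concentration in a first-order A→B→C sequence is C_R = k₁C_{A0}(e^(−k₁τ) − e^(−k₂τ))/(k₂−k₁).
e^(−k₁τ) = e^(−1.28×2.22) = e^(−2.842) = 0.05833; e^(−k₂τ) = e^(−1.083) = 0.3385.
C_R = 1.28×2.94/(0.488−1.28) × (0.05833−0.3385) = (-4.752)×(-0.2801) = 1.331 kmol/m³.
Y_R = C_R/C_{A0} = 1.331/2.94 = 0.453.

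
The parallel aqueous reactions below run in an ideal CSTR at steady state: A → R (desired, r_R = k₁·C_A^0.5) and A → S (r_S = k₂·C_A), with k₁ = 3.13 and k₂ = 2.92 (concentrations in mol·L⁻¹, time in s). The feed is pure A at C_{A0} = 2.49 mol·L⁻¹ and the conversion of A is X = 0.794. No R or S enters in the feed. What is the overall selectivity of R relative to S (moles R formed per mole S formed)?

Exit C_A = C_{A0}(1−X) = 2.49×0.206 = 0.5129 mol·L⁻¹.
A CSTR operates uniformly at the exit composition, giving r_R = 2.242 and r_S = 1.498 (each k·C_A^n at C_A = 0.5129).
Overall selectivity = C_R/C_S = r_Rτ/(r_Sτ) = r_R/r_S = 1.50.

1.50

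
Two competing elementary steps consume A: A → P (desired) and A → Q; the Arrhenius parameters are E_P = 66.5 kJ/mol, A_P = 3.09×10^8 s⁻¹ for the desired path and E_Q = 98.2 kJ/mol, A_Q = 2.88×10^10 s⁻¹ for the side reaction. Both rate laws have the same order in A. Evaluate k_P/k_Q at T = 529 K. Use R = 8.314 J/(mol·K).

k_P/k_Q = (A_P/A_Q)·exp[−(E_P−E_Q)/(RT)] = (A_P/A_Q)·exp[(E_Q−E_P)/(RT)].
(E_Q−E_P)/(RT) = (98.2−66.5)×10³/(8.314×529) = 31700/4398 = 7.208.
k_P/k_Q = (3.09×10^8/2.88×10^10)·exp(7.208) = 0.01073 × 1350 = 14.5.
Since E_P < E_Q, lowering the temperature improves selectivity toward P.

14.5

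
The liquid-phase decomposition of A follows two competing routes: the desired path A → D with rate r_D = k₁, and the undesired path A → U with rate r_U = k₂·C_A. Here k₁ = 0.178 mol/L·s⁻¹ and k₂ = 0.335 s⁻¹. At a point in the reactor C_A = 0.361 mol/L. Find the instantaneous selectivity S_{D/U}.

1.47

S_{D/U} = r_D/r_U = (k₁)/(k₂·C_A) = (k₁/k₂)·C_A⁻¹.
= (0.178) / (0.335×0.3610) = 0.1780/0.1209 = 1.47.
The undesired path is higher order in A, so low C_A (CSTR or dilute feed) favours D.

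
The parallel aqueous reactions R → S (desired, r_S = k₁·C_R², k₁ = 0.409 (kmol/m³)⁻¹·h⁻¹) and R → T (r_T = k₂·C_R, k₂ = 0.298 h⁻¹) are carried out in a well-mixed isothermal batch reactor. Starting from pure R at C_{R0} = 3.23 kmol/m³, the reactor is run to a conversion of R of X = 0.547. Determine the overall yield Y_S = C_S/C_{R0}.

0.414

C_R = C_{R0}(1−X) = 1.463 kmol/m³.
Along a PFR/batch, dC_T/dC_R = −r_T/(r_S+r_T) = −k₂/(k₂+k₁·C_R).
Integrating from C_{R0} to C_R: C_T = (0.298/0.409)·ln[(0.298+0.409·3.23)/(0.298+0.409·1.46)] = 0.7286·ln(1.619/0.8964) = 0.4307 kmol/m³.
Then C_S = (C_{R0}−C_R) − C_T = 1.767 − 0.4307 = 1.336 kmol/m³.
Y_S = C_S/C_{R0} = 1.336/3.23 = 0.414.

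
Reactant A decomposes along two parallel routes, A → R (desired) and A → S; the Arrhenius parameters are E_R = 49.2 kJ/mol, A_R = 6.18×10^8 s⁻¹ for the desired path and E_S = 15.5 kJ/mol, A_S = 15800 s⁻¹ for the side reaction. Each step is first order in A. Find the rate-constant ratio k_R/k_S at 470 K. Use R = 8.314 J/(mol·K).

Since both paths have the same order in A, the concentration cancels and S_{R/S} = k_R/k_S = (A_R/A_S)·exp[(E_S−E_R)/(RT)].
(E_S−E_R)/(RT) = (15.5−49.2)×10³/(8.314×470) = -33700/3908 = -8.624.
k_R/k_S = (6.18×10^8/15800)·exp(-8.624) = 39114 × 1.797×10^-4 = 7.03.

7.03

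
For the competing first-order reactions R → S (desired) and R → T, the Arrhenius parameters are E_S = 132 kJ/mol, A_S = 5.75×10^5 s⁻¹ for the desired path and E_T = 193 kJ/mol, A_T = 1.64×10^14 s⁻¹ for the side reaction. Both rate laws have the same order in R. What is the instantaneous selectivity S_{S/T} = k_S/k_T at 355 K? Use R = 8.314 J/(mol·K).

3.32

Since both paths have the same order in R, the concentration cancels and S_{S/T} = k_S/k_T = (A_S/A_T)·exp[(E_T−E_S)/(RT)].
(E_T−E_S)/(RT) = (193−132)×10³/(8.314×355) = 61000/2951 = 20.67.
k_S/k_T = (5.75×10^5/1.64×10^14)·exp(20.67) = 3.506×10^-9 × 9.459×10^8 = 3.32.
Since E_S < E_T, lowering the temperature improves selectivity toward S.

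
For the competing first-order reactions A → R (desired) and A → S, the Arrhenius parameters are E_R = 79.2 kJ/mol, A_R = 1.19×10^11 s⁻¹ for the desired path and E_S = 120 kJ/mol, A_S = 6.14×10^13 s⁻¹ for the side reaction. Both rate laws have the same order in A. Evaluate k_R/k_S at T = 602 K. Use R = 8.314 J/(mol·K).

With equal orders, S_{R/S} = k_R/k_S = (A_R/A_S)·exp[(E_S−E_R)/(RT)].
(E_S−E_R)/(RT) = (120−79.2)×10³/(8.314×602) = 40800/5005 = 8.152.
k_R/k_S = (1.19×10^11/6.14×10^13)·exp(8.152) = 0.001938 × 3470 = 6.72.

6.72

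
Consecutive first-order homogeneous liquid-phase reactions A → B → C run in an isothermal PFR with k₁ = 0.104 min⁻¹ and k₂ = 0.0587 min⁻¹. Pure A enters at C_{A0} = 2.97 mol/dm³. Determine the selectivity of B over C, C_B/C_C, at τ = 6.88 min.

4.08

The intermediate concentration in a first-order A→B→C sequence is C_B = k₁C_{A0}(e^(−k₁τ) − e^(−k₂τ))/(k₂−k₁).
e^(−k₁τ) = e^(−0.104×6.88) = e^(−0.7155) = 0.4889; e^(−k₂τ) = e^(−0.4039) = 0.6677.
C_B = 0.104×2.97/(0.0587−0.104) × (0.4889−0.6677) = (-6.819)×(-0.1788) = 1.219 mol/dm³.
C_A = C_{A0}e^(−k₁τ) = 1.452 mol/dm³, so C_C = C_{A0}−C_A−C_B = 0.2987 mol/dm³; C_B/C_C = 4.08.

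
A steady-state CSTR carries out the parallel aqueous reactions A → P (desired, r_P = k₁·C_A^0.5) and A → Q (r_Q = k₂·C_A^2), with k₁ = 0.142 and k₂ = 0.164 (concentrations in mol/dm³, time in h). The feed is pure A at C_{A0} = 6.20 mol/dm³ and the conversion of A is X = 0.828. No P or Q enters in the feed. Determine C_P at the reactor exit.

2.26 mol/dm³

Exit C_A = C_{A0}(1−X) = 6.20×0.172 = 1.066 mol/dm³.
In a CSTR the entire volume is at exit conditions, so r_P = 0.142×1.066^0.5 = 0.1466 and r_Q = 0.164×1.066^2 = 0.1865.
Fraction of consumed A going to P: r_P/(r_P+r_Q) = 0.4402.
C_P = 0.4402·C_{A0}·X = 0.4402×6.20×0.828 = 2.26 mol/dm³.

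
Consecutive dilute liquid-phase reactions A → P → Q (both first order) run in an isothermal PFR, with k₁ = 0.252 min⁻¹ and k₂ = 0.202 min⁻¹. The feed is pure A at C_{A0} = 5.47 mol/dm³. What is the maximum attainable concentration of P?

2.24 mol/dm³

Evaluating C_P at τ_opt = ln(k₂/k₁)/(k₂−k₁) gives C_{P,max}/C_{A0} = (k₁/k₂)^[k₂/(k₂−k₁)].
= (0.252/0.202)^(0.202/(0.202−0.252)) = (1.248)^(-4.040) = 0.4092.
C_{P,max} = 0.4092×5.47 = 2.24 mol/dm³.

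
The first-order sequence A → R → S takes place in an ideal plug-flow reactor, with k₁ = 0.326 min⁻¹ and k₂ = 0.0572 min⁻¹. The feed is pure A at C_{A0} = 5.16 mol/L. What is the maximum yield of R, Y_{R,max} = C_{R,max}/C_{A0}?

For a first-order series the maximum intermediate yield is C_{R,max}/C_{A0} = (k₁/k₂)^[k₂/(k₂−k₁)].
= (0.326/0.0572)^(0.0572/(0.0572−0.326)) = (5.699)^(-0.2128) = 0.6905.

0.690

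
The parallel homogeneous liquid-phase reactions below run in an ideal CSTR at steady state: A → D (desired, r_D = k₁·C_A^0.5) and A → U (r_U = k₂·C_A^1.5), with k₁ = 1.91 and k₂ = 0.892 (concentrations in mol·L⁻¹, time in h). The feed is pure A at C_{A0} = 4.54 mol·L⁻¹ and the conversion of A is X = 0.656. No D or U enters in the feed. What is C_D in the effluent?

1.72 mol·L⁻¹

Exit C_A = C_{A0}(1−X) = 4.54×0.344 = 1.562 mol·L⁻¹.
In a CSTR the entire volume is at exit conditions, so r_D = 1.91×1.562^0.5 = 2.387 and r_U = 0.892×1.562^1.5 = 1.741.
Fraction of consumed A going to D: r_D/(r_D+r_U) = 0.5782.
C_D = 0.5782·C_{A0}·X = 0.5782×4.54×0.656 = 1.72 mol·L⁻¹.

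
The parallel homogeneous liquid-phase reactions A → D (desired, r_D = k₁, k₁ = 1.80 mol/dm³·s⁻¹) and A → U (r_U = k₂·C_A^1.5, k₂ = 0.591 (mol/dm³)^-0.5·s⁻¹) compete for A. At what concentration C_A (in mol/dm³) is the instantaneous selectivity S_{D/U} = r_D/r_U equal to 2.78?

S_{D/U} = (k₁/k₂)·C_A^-1.5 ⇒ C_A = (S·k₂/k₁)^(1/(-1.5)).
= (2.78×0.591/1.80)^(-0.6667) = (0.9128)^(-0.6667) = 1.06 mol/dm³.

1.06 mol/dm³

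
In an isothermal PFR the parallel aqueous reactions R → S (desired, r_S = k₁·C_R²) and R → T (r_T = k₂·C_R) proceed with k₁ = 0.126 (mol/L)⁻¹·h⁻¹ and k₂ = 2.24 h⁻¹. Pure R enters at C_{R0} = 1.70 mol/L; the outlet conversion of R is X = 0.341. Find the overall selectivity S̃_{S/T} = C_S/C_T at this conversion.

0.0792

C_R = C_{R0}(1−X) = 1.120 mol/L.
Along a PFR/batch, dC_T/dC_R = −r_T/(r_S+r_T) = −k₂/(k₂+k₁·C_R).
Integrating from C_{R0} to C_R: C_T = (2.24/0.126)·ln[(2.24+0.126·1.70)/(2.24+0.126·1.12)] = 17.78·ln(2.454/2.381) = 0.5371 mol/L.
Then C_S = (C_{R0}−C_R) − C_T = 0.5797 − 0.5371 = 0.04256 mol/L.
S̃_{S/T} = C_S/C_T = 0.04256/0.5371 = 0.0792.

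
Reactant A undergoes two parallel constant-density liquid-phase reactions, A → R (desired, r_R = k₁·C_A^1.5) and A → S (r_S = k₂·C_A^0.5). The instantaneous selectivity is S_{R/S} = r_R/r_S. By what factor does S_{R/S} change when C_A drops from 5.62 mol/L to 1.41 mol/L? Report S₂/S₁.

0.251

S_{R/S} = (k₁/k₂)·C_A, so S₂/S₁ = (C_{A,2}/C_{A,1}).
= 1.41/5.62 = 0.251.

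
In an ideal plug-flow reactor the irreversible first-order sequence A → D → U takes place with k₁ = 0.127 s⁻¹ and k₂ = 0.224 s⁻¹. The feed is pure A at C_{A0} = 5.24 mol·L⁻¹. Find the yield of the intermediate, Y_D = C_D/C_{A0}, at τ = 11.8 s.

0.199

The intermediate concentration in a first-order A→B→C sequence is C_D = k₁C_{A0}(e^(−k₁τ) − e^(−k₂τ))/(k₂−k₁).
e^(−k₁τ) = e^(−0.127×11.8) = e^(−1.499) = 0.2234; e^(−k₂τ) = e^(−2.643) = 0.07113.
C_D = 0.127×5.24/(0.224−0.127) × (0.2234−0.07113) = 6.861×0.1523 = 1.045 mol·L⁻¹.
Y_D = C_D/C_{A0} = 1.045/5.24 = 0.199.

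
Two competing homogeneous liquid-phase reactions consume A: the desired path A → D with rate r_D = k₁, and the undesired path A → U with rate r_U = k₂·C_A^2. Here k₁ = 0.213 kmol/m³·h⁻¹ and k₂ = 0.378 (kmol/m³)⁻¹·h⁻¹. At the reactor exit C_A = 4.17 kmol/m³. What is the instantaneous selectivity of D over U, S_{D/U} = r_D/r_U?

S_{D/U} = r_D/r_U = (k₁)/(k₂·C_A^2) = (k₁/k₂)·C_A^-2.
= (0.213) / (0.378×4.170^2) = 0.2130/6.573 = 0.0324.

0.0324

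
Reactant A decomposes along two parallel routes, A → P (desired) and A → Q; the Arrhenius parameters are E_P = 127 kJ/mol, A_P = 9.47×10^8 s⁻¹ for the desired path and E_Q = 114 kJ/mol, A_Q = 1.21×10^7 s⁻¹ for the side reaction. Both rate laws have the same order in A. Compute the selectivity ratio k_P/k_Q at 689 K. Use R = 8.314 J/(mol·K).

8.09

With equal orders, S_{P/Q} = k_P/k_Q = (A_P/A_Q)·exp[(E_Q−E_P)/(RT)].
(E_Q−E_P)/(RT) = (114−127)×10³/(8.314×689) = -13000/5728 = -2.269.
k_P/k_Q = (9.47×10^8/1.21×10^7)·exp(-2.269) = 78.26 × 0.1034 = 8.09.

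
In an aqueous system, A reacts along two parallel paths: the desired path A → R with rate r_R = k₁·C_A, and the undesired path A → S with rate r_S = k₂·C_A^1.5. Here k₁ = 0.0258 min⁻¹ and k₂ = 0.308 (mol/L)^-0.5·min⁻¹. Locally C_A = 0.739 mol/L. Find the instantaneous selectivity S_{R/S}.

S_{R/S} = r_R/r_S = (k₁·C_A)/(k₂·C_A^1.5) = (k₁/k₂)·C_A^-0.5.
= (0.0258×0.7390) / (0.308×0.7390^1.5) = 0.01907/0.1957 = 0.0974.

0.0974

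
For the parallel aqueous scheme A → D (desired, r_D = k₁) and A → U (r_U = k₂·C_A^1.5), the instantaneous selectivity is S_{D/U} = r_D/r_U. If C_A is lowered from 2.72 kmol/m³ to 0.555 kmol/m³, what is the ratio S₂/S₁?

S_{D/U} = (k₁/k₂)·C_A^-1.5, so S₂/S₁ = (C_{A,2}/C_{A,1})^-1.5.
= (0.555/2.72)^(-1.5) = (0.2040)^(-1.5) = 10.8.

10.8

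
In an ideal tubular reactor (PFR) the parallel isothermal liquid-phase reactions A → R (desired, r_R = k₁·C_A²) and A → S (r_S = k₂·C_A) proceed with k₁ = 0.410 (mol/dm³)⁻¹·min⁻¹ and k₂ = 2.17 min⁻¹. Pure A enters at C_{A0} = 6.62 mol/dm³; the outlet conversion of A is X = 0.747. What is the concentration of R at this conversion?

C_A = C_{A0}(1−X) = 1.675 mol/dm³.
Along a PFR/batch, dC_S/dC_A = −r_S/(r_R+r_S) = −k₂/(k₂+k₁·C_A).
Integrating from C_{A0} to C_A: C_S = (2.17/0.410)·ln[(2.17+0.410·6.62)/(2.17+0.410·1.67)] = 5.293·ln(4.884/2.857) = 2.839 mol/dm³.
Then C_R = (C_{A0}−C_A) − C_S = 4.945 − 2.839 = 2.106 mol/dm³.

2.11 mol/dm³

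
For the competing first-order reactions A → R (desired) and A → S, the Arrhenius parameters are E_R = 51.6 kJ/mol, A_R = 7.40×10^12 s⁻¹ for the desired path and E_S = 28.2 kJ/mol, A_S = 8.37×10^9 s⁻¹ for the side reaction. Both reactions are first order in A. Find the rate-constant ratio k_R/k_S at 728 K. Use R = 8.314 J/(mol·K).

18.5

Since both paths have the same order in A, the concentration cancels and S_{R/S} = k_R/k_S = (A_R/A_S)·exp[(E_S−E_R)/(RT)].
(E_S−E_R)/(RT) = (28.2−51.6)×10³/(8.314×728) = -23400/6053 = -3.866.
k_R/k_S = (7.40×10^12/8.37×10^9)·exp(-3.866) = 884.1 × 0.02094 = 18.5.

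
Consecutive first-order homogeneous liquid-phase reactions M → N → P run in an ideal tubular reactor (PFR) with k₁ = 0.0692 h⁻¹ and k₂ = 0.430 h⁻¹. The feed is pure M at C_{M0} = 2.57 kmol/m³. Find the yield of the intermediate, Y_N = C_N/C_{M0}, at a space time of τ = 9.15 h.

0.0981

Solving the coupled first-order balances gives C_N(τ) = [k₁/(k₂−k₁)]·C_{M0}·(e^(−k₁τ) − e^(−k₂τ)).
e^(−k₁τ) = e^(−0.0692×9.15) = e^(−0.6332) = 0.5309; e^(−k₂τ) = e^(−3.934) = 0.01956.
C_N = 0.0692×2.57/(0.430−0.0692) × (0.5309−0.01956) = 0.4929×0.5113 = 0.2521 kmol/m³.
Y_N = C_N/C_{M0} = 0.2521/2.57 = 0.0981.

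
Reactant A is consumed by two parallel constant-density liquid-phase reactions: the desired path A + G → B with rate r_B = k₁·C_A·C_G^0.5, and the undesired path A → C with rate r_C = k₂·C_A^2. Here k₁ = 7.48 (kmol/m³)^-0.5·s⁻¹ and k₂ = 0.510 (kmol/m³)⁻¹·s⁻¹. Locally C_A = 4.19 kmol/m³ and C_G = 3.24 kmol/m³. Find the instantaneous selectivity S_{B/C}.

S_{B/C} = r_B/r_C = (k₁·C_A·C_G^0.5)/(k₂·C_A^2) = (k₁/k₂)·C_A⁻¹·C_G^0.5.
= (7.48×4.190×3.240^0.5) / (0.510×4.190^2) = 56.41/8.954 = 6.30.
The undesired path is higher order in A, so low C_A (CSTR or dilute feed) favours B.

6.30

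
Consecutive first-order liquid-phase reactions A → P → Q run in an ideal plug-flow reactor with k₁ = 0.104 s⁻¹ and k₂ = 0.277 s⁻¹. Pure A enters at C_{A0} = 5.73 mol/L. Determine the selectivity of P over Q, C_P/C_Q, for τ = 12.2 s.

For first-order series with pure A initially, C_P(τ) = k₁C_{A0}/(k₂−k₁)·(e^(−k₁τ) − e^(−k₂τ)).
e^(−k₁τ) = e^(−0.104×12.2) = e^(−1.269) = 0.2812; e^(−k₂τ) = e^(−3.379) = 0.03407.
C_P = 0.104×5.73/(0.277−0.104) × (0.2812−0.03407) = 3.445×0.2471 = 0.8512 mol/L.
C_A = C_{A0}e^(−k₁τ) = 1.611 mol/L, so C_Q = C_{A0}−C_A−C_P = 3.268 mol/L; C_P/C_Q = 0.260.

0.260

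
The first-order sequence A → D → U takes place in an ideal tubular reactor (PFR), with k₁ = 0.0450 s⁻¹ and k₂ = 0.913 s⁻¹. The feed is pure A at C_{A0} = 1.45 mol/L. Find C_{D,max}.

0.0611 mol/L

For a first-order series the maximum intermediate yield is C_{D,max}/C_{A0} = (k₁/k₂)^[k₂/(k₂−k₁)].
= (0.0450/0.913)^(0.913/(0.913−0.0450)) = (0.04929)^(1.052) = 0.04217.
C_{D,max} = 0.04217×1.45 = 0.0611 mol/L.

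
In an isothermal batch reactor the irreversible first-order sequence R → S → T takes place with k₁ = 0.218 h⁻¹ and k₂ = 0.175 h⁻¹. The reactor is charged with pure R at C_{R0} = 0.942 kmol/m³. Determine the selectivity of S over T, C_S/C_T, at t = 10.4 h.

0.493

Solving the coupled first-order balances gives C_S(t) = [k₁/(k₂−k₁)]·C_{R0}·(e^(−k₁t) − e^(−k₂t)).
e^(−k₁t) = e^(−0.218×10.4) = e^(−2.267) = 0.1036; e^(−k₂t) = e^(−1.820) = 0.1620.
C_S = 0.218×0.942/(0.175−0.218) × (0.1036−0.1620) = (-4.776)×(-0.05842) = 0.2790 kmol/m³.
C_R = C_{R0}e^(−k₁t) = 0.09759 kmol/m³, so C_T = C_{R0}−C_R−C_S = 0.5654 kmol/m³; C_S/C_T = 0.493.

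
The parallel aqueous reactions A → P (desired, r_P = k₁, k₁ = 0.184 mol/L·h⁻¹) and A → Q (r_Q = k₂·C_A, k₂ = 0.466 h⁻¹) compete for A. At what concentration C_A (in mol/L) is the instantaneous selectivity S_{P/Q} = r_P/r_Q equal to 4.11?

S_{P/Q} = (k₁/k₂)·C_A⁻¹ ⇒ C_A = (S·k₂/k₁)^(-1).
= (4.11×0.466/0.184)^(-1) = (10.41)^(-1) = 0.0961 mol/L.

0.0961 mol/L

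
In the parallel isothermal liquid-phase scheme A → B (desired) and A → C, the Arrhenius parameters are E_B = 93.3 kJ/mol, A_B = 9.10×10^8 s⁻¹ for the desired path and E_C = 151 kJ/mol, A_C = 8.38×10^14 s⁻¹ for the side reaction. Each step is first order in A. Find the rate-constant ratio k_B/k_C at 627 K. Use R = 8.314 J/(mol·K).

With equal orders, S_{B/C} = k_B/k_C = (A_B/A_C)·exp[(E_C−E_B)/(RT)].
(E_C−E_B)/(RT) = (151−93.3)×10³/(8.314×627) = 57700/5213 = 11.07.
k_B/k_C = (9.10×10^8/8.38×10^14)·exp(11.07) = 1.086×10^-6 × 64135 = 0.0696.

0.0696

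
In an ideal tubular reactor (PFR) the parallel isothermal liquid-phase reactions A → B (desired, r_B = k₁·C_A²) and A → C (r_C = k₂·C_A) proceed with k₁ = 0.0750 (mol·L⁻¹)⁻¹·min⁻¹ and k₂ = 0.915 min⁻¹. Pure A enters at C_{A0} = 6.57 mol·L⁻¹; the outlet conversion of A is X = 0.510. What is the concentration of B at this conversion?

C_A = C_{A0}(1−X) = 3.219 mol·L⁻¹.
Along a PFR/batch, dC_C/dC_A = −r_C/(r_B+r_C) = −k₂/(k₂+k₁·C_A).
Integrating from C_{A0} to C_A: C_C = (0.915/0.0750)·ln[(0.915+0.0750·6.57)/(0.915+0.0750·3.22)] = 12.20·ln(1.408/1.156) = 2.399 mol·L⁻¹.
Then C_B = (C_{A0}−C_A) − C_C = 3.351 − 2.399 = 0.9517 mol·L⁻¹.

0.952 mol·L⁻¹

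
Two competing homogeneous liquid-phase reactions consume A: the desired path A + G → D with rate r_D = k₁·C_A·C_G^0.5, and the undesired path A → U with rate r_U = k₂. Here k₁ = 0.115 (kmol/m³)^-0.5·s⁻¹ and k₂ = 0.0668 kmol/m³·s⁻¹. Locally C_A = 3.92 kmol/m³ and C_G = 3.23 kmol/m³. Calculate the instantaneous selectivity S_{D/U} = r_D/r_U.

12.1

S_{D/U} = r_D/r_U = (k₁·C_A·C_G^0.5)/(k₂) = (k₁/k₂)·C_A·C_G^0.5.
= (0.115×3.920×3.230^0.5) / (0.0668) = 0.8102/0.06680 = 12.1.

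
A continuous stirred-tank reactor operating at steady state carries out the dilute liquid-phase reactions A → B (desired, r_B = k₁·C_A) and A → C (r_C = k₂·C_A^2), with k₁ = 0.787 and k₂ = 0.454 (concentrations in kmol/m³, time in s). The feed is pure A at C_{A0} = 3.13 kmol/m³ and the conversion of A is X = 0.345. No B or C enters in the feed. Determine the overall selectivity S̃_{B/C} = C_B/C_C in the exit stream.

Exit C_A = C_{A0}(1−X) = 3.13×0.655 = 2.050 kmol/m³.
A CSTR operates uniformly at the exit composition, giving r_B = 1.613 and r_C = 1.908 (each k·C_A^n at C_A = 2.050).
Overall selectivity = C_B/C_C = r_Bτ/(r_Cτ) = r_B/r_C = 0.846.

0.846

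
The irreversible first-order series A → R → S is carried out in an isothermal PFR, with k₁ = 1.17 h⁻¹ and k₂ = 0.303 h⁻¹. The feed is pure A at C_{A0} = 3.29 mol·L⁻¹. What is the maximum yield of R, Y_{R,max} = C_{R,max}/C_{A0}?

Evaluating C_R at τ_opt = ln(k₂/k₁)/(k₂−k₁) gives C_{R,max}/C_{A0} = (k₁/k₂)^[k₂/(k₂−k₁)].
= (1.17/0.303)^(0.303/(0.303−1.17)) = (3.861)^(-0.3495) = 0.6237.

0.624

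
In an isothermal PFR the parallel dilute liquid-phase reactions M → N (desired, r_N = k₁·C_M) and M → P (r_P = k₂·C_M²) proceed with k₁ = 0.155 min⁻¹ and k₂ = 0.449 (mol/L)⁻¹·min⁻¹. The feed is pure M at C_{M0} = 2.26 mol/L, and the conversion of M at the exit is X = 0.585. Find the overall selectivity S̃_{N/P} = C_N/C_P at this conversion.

C_M = C_{M0}(1−X) = 0.9379 mol/L.
Along a PFR/batch, dC_N/dC_M = −r_N/(r_N+r_P) = −k₁/(k₁+k₂·C_M).
Integrating from C_{M0} to C_M: C_N = (0.155/0.449)·ln[(0.155+0.449·2.26)/(0.155+0.449·0.938)] = 0.3452·ln(1.170/0.5761) = 0.2445 mol/L.
C_P = (C_{M0}−C_M)−C_N = 1.078 mol/L; S̃_{N/P} = 0.2445/1.078 = 0.227.

0.227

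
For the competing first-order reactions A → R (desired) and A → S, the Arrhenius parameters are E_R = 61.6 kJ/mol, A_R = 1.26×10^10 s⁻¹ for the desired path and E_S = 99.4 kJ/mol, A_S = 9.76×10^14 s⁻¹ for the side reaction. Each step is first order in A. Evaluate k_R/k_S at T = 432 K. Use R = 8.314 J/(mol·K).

0.480

With equal orders, S_{R/S} = k_R/k_S = (A_R/A_S)·exp[(E_S−E_R)/(RT)].
(E_S−E_R)/(RT) = (99.4−61.6)×10³/(8.314×432) = 37800/3592 = 10.52.
k_R/k_S = (1.26×10^10/9.76×10^14)·exp(10.52) = 1.291×10^-5 × 37213 = 0.480.
Since E_R < E_S, lowering the temperature improves selectivity toward R.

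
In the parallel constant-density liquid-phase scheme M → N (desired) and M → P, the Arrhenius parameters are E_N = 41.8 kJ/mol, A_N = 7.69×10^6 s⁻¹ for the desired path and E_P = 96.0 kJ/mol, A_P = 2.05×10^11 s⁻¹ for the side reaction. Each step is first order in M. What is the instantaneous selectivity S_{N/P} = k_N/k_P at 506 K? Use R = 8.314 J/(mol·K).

14.8

With equal orders, S_{N/P} = k_N/k_P = (A_N/A_P)·exp[(E_P−E_N)/(RT)].
(E_P−E_N)/(RT) = (96.0−41.8)×10³/(8.314×506) = 54200/4207 = 12.88.
k_N/k_P = (7.69×10^6/2.05×10^11)·exp(12.88) = 3.751×10^-5 × 3.938×10^5 = 14.8.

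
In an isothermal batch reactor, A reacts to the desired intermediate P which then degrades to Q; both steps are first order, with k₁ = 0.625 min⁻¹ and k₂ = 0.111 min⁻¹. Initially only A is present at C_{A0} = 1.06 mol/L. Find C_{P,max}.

Evaluating C_P at t_opt = ln(k₂/k₁)/(k₂−k₁) gives C_{P,max}/C_{A0} = (k₁/k₂)^[k₂/(k₂−k₁)].
= (0.625/0.111)^(0.111/(0.111−0.625)) = (5.631)^(-0.2160) = 0.6885.
C_{P,max} = 0.6885×1.06 = 0.730 mol/L.

0.730 mol/L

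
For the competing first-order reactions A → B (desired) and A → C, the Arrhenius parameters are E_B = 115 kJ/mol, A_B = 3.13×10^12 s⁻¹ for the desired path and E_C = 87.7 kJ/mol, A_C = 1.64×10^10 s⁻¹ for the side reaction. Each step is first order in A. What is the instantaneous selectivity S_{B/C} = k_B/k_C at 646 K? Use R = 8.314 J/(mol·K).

1.18

Since both paths have the same order in A, the concentration cancels and S_{B/C} = k_B/k_C = (A_B/A_C)·exp[(E_C−E_B)/(RT)].
(E_C−E_B)/(RT) = (87.7−115)×10³/(8.314×646) = -27300/5371 = -5.083.
k_B/k_C = (3.13×10^12/1.64×10^10)·exp(-5.083) = 190.9 × 0.006201 = 1.18.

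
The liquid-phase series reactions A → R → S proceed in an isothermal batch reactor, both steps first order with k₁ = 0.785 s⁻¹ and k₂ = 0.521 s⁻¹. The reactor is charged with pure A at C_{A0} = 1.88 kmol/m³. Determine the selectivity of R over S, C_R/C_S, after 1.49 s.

1.82

The intermediate concentration in a first-order A→B→C sequence is C_R = k₁C_{A0}(e^(−k₁t) − e^(−k₂t))/(k₂−k₁).
e^(−k₁t) = e^(−0.785×1.49) = e^(−1.170) = 0.3105; e^(−k₂t) = e^(−0.7763) = 0.4601.
C_R = 0.785×1.88/(0.521−0.785) × (0.3105−0.4601) = (-5.590)×(-0.1496) = 0.8365 kmol/m³.
C_A = C_{A0}e^(−k₁t) = 0.5837 kmol/m³, so C_S = C_{A0}−C_A−C_R = 0.4598 kmol/m³; C_R/C_S = 1.82.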